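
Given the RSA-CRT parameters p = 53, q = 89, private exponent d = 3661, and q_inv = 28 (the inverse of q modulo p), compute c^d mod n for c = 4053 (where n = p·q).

d_p = d mod (p−1) = 3661 mod 52 = 21; d_q = d mod (q−1) = 53.
m₁ = c^(d_p) mod p: c ≡ 25 (mod 53), and 25^21 mod 53 = 40.
m₂ = c^(d_q) mod q: c ≡ 48 (mod 89), and 48^53 mod 89 = 66.
h = q_inv·(m₁ − m₂) mod p = 28·(40 − 66) mod 53 = 14.
m = m₂ + h·q = 66 + 14·89 = 1312.

1312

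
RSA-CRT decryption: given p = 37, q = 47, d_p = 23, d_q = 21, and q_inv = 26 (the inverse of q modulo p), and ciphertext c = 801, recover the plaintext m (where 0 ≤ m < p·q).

m₁ = c^(d_p) mod p: c ≡ 24 (mod 37), and 24^23 mod 37 = 35.
m₂ = c^(d_q) mod q: c ≡ 2 (mod 47), and 2^21 mod 47 = 12.
h = q_inv·(m₁ − m₂) mod p = 26·(35 − 12) mod 37 = 6.
m = m₂ + h·q = 12 + 6·47 = 294.

294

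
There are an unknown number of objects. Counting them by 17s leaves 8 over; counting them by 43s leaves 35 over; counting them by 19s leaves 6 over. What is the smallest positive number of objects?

6485

The moduli are pairwise coprime; M = 17·43·19 = 13889.
M/17 = 817; 817 ≡ 1 (mod 17), inverse 1.
M/43 = 323; 323 ≡ 22 (mod 43); 22·2 ≡ 1, so inverse 2.
M/19 = 731; 731 ≡ 9 (mod 19); 9·17 ≡ 1, so inverse 17.
N ≡ 8·817·1 + 35·323·2 + 6·731·17 = 103708.
103708 mod 13889 = 6485.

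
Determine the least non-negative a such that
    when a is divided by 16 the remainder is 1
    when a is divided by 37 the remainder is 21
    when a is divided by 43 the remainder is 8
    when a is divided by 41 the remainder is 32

971937

The moduli are pairwise coprime; N = 16·37·43·41 = 1043696.
N/16 = 65231; 65231 ≡ 15 (mod 16); 15·15 ≡ 1, so inverse 15.
N/37 = 28208; 28208 ≡ 14 (mod 37); 14·8 ≡ 1, so inverse 8.
N/43 = 24272; 24272 ≡ 20 (mod 43); 20·28 ≡ 1, so inverse 28.
N/41 = 25456; 25456 ≡ 36 (mod 41); 36·8 ≡ 1, so inverse 8.
a ≡ 1·65231·15 + 21·28208·8 + 8·24272·28 + 32·25456·8 = 17671073.
17671073 mod 1043696 = 971937.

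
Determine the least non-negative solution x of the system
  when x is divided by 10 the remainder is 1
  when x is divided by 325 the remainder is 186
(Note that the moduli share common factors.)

Combine the congruences pairwise.
gcd(10, 325) = 5 and 5 | (186 − 1), so the pair is consistent; merging gives x ≡ 511 (mod 650), where 650 = lcm(10, 325).
The solution is unique modulo lcm(10, 325) = 650.

511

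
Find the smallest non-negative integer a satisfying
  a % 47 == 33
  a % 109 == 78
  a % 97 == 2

From a ≡ 33 (mod 47) write a = 33 + 47t. Substituting into a ≡ 78 (mod 109) gives 47t ≡ 45 (mod 109), and since 47⁻¹ ≡ 58 (mod 109), t ≡ 103. Hence a ≡ 33 + 47·103 = 4874 (mod 5123).
From a ≡ 4874 (mod 5123) write a = 4874 + 5123t. Substituting into a ≡ 2 (mod 97) gives 5123t ≡ 75 (mod 97), and since 79⁻¹ ≡ 70 (mod 97), t ≡ 12. Hence a ≡ 4874 + 5123·12 = 66350 (mod 496931).

66350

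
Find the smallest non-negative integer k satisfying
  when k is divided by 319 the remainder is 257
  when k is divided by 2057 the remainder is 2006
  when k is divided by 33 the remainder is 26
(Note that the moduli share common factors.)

100742

gcd(319, 2057) = 11 and 11 | (2006 − 257), so the pair is consistent; merging gives k ≡ 41089 (mod 59653), where 59653 = lcm(319, 2057).
gcd(59653, 33) = 11 and 11 | (26 − 41089), so the pair is consistent; merging gives k ≡ 100742 (mod 178959), where 178959 = lcm(59653, 33).
The solution is unique modulo lcm(319, 2057, 33) = 178959.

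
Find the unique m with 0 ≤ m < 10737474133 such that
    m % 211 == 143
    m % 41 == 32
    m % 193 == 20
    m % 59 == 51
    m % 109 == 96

From m ≡ 143 (mod 211) write m = 143 + 211t. Substituting into m ≡ 32 (mod 41) gives 211t ≡ 12 (mod 41), and since 6⁻¹ ≡ 7 (mod 41), t ≡ 2. Hence m ≡ 143 + 211·2 = 565 (mod 8651).
From m ≡ 565 (mod 8651) write m = 565 + 8651t. Substituting into m ≡ 20 (mod 193) gives 8651t ≡ 34 (mod 193), and since 159⁻¹ ≡ 17 (mod 193), t ≡ 192. Hence m ≡ 565 + 8651·192 = 1661557 (mod 1669643).
From m ≡ 1661557 (mod 1669643) write m = 1661557 + 1669643t. Substituting into m ≡ 51 (mod 59) gives 1669643t ≡ 52 (mod 59), and since 2⁻¹ ≡ 30 (mod 59), t ≡ 26. Hence m ≡ 1661557 + 1669643·26 = 45072275 (mod 98508937).
From m ≡ 45072275 (mod 98508937) write m = 45072275 + 98508937t. Substituting into m ≡ 96 (mod 109) gives 98508937t ≡ 84 (mod 109), and since 78⁻¹ ≡ 7 (mod 109), t ≡ 43. Hence m ≡ 45072275 + 98508937·43 = 4280956566 (mod 10737474133).

4280956566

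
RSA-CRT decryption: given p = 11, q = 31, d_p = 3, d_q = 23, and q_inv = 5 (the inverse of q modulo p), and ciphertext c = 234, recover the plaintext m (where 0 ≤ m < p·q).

137

m₁ = c^(d_p) mod p: c ≡ 3 (mod 11), and 3^3 mod 11 = 5.
m₂ = c^(d_q) mod q: c ≡ 17 (mod 31), and 17^23 mod 31 = 13.
h = q_inv·(m₁ − m₂) mod p = 5·(5 − 13) mod 11 = 4.
m = m₂ + h·q = 13 + 4·31 = 137.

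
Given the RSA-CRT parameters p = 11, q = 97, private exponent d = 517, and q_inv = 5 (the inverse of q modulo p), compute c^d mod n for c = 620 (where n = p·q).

104

d_p = d mod (p−1) = 517 mod 10 = 7; d_q = d mod (q−1) = 37.
m₁ = c^(d_p) mod p: c ≡ 4 (mod 11), and 4^7 mod 11 = 5.
m₂ = c^(d_q) mod q: c ≡ 38 (mod 97), and 38^37 mod 97 = 7.
h = q_inv·(m₁ − m₂) mod p = 5·(5 − 7) mod 11 = 1.
m = m₂ + h·q = 7 + 1·97 = 104.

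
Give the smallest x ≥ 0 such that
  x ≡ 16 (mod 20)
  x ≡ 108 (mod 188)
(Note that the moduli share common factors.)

gcd(20, 188) = 4 and 4 | (108 − 16), so the pair is consistent; merging gives x ≡ 296 (mod 940), where 940 = lcm(20, 188).
The solution is unique modulo lcm(20, 188) = 940.

296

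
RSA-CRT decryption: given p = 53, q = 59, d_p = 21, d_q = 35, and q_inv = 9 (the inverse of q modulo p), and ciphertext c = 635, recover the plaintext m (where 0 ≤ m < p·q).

900

m₁ = c^(d_p) mod p: c ≡ 52 (mod 53), and 52^21 mod 53 = 52.
m₂ = c^(d_q) mod q: c ≡ 45 (mod 59), and 45^35 mod 59 = 15.
h = q_inv·(m₁ − m₂) mod p = 9·(52 − 15) mod 53 = 15.
m = m₂ + h·q = 15 + 15·59 = 900.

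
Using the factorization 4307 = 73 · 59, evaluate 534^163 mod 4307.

2240

Mod 73: 534 ≡ 23; by Fermat, exponent reduces to 163 mod 72 = 19; 23^19 ≡ 50 (mod 73).
Mod 59: 534 ≡ 3; by Fermat, exponent reduces to 163 mod 58 = 47; 3^47 ≡ 57 (mod 59).
Combine by CRT: x ≡ 50 (mod 73), x ≡ 57 (mod 59) ⇒ x ≡ 2240 (mod 4307).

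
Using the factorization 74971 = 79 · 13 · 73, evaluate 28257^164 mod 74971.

5877

Mod 79: 28257 ≡ 54; by Fermat, exponent reduces to 164 mod 78 = 8; 54^8 ≡ 31 (mod 79).
Mod 13: 28257 ≡ 8; by Fermat, exponent reduces to 164 mod 12 = 8; 8^8 ≡ 1 (mod 13).
Mod 73: 28257 ≡ 6; by Fermat, exponent reduces to 164 mod 72 = 20; 6^20 ≡ 37 (mod 73).
Combine by CRT: x ≡ 31 (mod 79), x ≡ 1 (mod 13), x ≡ 37 (mod 73) ⇒ x ≡ 5877 (mod 74971).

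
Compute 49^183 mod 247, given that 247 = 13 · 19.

Mod 13: 49 ≡ 10; by Fermat, exponent reduces to 183 mod 12 = 3; 10^3 ≡ 12 (mod 13).
Mod 19: 49 ≡ 11; by Fermat, exponent reduces to 183 mod 18 = 3; 11^3 ≡ 1 (mod 19).
Combine by CRT: x ≡ 12 (mod 13), x ≡ 1 (mod 19) ⇒ x ≡ 77 (mod 247).

77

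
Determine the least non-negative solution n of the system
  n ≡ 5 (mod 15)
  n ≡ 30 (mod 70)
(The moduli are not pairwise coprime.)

170

gcd(15, 70) = 5 and 5 | (30 − 5), so the pair is consistent; merging gives n ≡ 170 (mod 210), where 210 = lcm(15, 70).
The solution is unique modulo lcm(15, 70) = 210.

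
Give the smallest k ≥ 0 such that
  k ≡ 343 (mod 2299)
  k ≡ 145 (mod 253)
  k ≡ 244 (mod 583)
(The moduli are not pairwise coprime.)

Combine the congruences pairwise.
gcd(2299, 253) = 11 and 11 | (145 − 343), so the pair is consistent; merging gives k ≡ 32529 (mod 52877), where 52877 = lcm(2299, 253).
gcd(52877, 583) = 11 and 11 | (244 − 32529), so the pair is consistent; merging gives k ≡ 2200486 (mod 2802481), where 2802481 = lcm(52877, 583).
The solution is unique modulo lcm(2299, 253, 583) = 2802481.

2200486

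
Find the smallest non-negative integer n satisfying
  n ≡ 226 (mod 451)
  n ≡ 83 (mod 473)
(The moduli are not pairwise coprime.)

gcd(451, 473) = 11 and 11 | (83 − 226), so the pair is consistent; merging gives n ≡ 12854 (mod 19393), where 19393 = lcm(451, 473).
The solution is unique modulo lcm(451, 473) = 19393.

12854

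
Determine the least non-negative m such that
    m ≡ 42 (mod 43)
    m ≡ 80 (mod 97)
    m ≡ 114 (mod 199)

373239

Combine the congruences pairwise.
From m ≡ 42 (mod 43) write m = 42 + 43t. Substituting into m ≡ 80 (mod 97) gives 43t ≡ 38 (mod 97), and since 43⁻¹ ≡ 88 (mod 97), t ≡ 46. Hence m ≡ 42 + 43·46 = 2020 (mod 4171).
From m ≡ 2020 (mod 4171) write m = 2020 + 4171t. Substituting into m ≡ 114 (mod 199) gives 4171t ≡ 84 (mod 199), and since 191⁻¹ ≡ 174 (mod 199), t ≡ 89. Hence m ≡ 2020 + 4171·89 = 373239 (mod 830029).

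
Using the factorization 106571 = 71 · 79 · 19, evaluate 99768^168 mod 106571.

Mod 71: 99768 ≡ 13; by Fermat, exponent reduces to 168 mod 70 = 28; 13^28 ≡ 57 (mod 71).
Mod 79: 99768 ≡ 70; by Fermat, exponent reduces to 168 mod 78 = 12; 70^12 ≡ 64 (mod 79).
Mod 19: 99768 ≡ 18; by Fermat, exponent reduces to 168 mod 18 = 6; 18^6 ≡ 1 (mod 19).
Combine by CRT: x ≡ 57 (mod 71), x ≡ 64 (mod 79), x ≡ 1 (mod 19) ⇒ x ≡ 11914 (mod 106571).

11914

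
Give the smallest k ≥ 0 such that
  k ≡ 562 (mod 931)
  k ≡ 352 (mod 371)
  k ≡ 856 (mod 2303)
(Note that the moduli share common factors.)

684847

gcd(931, 371) = 7 and 7 | (352 − 562), so the pair is consistent; merging gives k ≡ 43388 (mod 49343), where 49343 = lcm(931, 371).
gcd(49343, 2303) = 49 and 49 | (856 − 43388), so the pair is consistent; merging gives k ≡ 684847 (mod 2319121), where 2319121 = lcm(49343, 2303).
The solution is unique modulo lcm(931, 371, 2303) = 2319121.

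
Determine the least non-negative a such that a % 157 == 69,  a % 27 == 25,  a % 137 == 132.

453328

The moduli are pairwise coprime; N = 157·27·137 = 580743.
N/157 = 3699; 3699 ≡ 88 (mod 157); 88·91 ≡ 1, so inverse 91.
N/27 = 21509; 21509 ≡ 17 (mod 27); 17·8 ≡ 1, so inverse 8.
N/137 = 4239; 4239 ≡ 129 (mod 137); 129·17 ≡ 1, so inverse 17.
a ≡ 69·3699·91 + 25·21509·8 + 132·4239·17 = 37040137.
37040137 mod 580743 = 453328.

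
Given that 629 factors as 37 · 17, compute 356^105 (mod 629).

339

Mod 37: 356 ≡ 23; by Fermat, exponent reduces to 105 mod 36 = 33; 23^33 ≡ 6 (mod 37).
Mod 17: 356 ≡ 16; by Fermat, exponent reduces to 105 mod 16 = 9; 16^9 ≡ 16 (mod 17).
Combine by CRT: x ≡ 6 (mod 37), x ≡ 16 (mod 17) ⇒ x ≡ 339 (mod 629).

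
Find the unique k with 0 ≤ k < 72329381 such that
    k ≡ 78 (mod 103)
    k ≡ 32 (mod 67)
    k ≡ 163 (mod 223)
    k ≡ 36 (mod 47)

19660512

The moduli are pairwise coprime; N = 103·67·223·47 = 72329381.
N/103 = 702227; 702227 ≡ 76 (mod 103); 76·61 ≡ 1, so inverse 61.
N/67 = 1079543; 1079543 ≡ 39 (mod 67); 39·55 ≡ 1, so inverse 55.
N/223 = 324347; 324347 ≡ 105 (mod 223); 105·17 ≡ 1, so inverse 17.
N/47 = 1538923; 1538923 ≡ 2 (mod 47); 2·24 ≡ 1, so inverse 24.
k ≡ 78·702227·61 + 32·1079543·55 + 163·324347·17 + 36·1538923·24 = 7469586755.
7469586755 mod 72329381 = 19660512.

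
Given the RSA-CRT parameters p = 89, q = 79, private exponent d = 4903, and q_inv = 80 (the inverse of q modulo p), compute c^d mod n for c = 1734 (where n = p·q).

d_p = d mod (p−1) = 4903 mod 88 = 63; d_q = d mod (q−1) = 67.
m₁ = c^(d_p) mod p: c ≡ 43 (mod 89), and 43^63 mod 89 = 76.
m₂ = c^(d_q) mod q: c ≡ 75 (mod 79), and 75^67 mod 79 = 68.
h = q_inv·(m₁ − m₂) mod p = 80·(76 − 68) mod 89 = 17.
m = m₂ + h·q = 68 + 17·79 = 1411.

1411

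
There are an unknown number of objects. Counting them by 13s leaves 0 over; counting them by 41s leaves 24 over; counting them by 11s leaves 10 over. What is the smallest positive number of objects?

65

The moduli are pairwise coprime; M = 13·41·11 = 5863.
M/13 = 451; 451 ≡ 9 (mod 13); 9·3 ≡ 1, so inverse 3.
M/41 = 143; 143 ≡ 20 (mod 41); 20·39 ≡ 1, so inverse 39.
M/11 = 533; 533 ≡ 5 (mod 11); 5·9 ≡ 1, so inverse 9.
N ≡ 0·451·3 + 24·143·39 + 10·533·9 = 181818.
181818 mod 5863 = 65.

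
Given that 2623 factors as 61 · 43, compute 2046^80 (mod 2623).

1343

Mod 61: 2046 ≡ 33; by Fermat, exponent reduces to 80 mod 60 = 20; 33^20 ≡ 1 (mod 61).
Mod 43: 2046 ≡ 25; by Fermat, exponent reduces to 80 mod 42 = 38; 25^38 ≡ 10 (mod 43).
Combine by CRT: x ≡ 1 (mod 61), x ≡ 10 (mod 43) ⇒ x ≡ 1343 (mod 2623).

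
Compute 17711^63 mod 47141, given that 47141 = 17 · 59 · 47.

2459

Mod 17: 17711 ≡ 14; by Fermat, exponent reduces to 63 mod 16 = 15; 14^15 ≡ 11 (mod 17).
Mod 59: 17711 ≡ 11; by Fermat, exponent reduces to 63 mod 58 = 5; 11^5 ≡ 40 (mod 59).
Mod 47: 17711 ≡ 39; by Fermat, exponent reduces to 63 mod 46 = 17; 39^17 ≡ 15 (mod 47).
Combine by CRT: x ≡ 11 (mod 17), x ≡ 40 (mod 59), x ≡ 15 (mod 47) ⇒ x ≡ 2459 (mod 47141).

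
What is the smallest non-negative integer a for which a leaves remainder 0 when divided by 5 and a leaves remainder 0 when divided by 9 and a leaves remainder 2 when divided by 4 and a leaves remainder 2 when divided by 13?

990

Combine the congruences pairwise.
From a ≡ 0 (mod 5) write a = 0 + 5t. Substituting into a ≡ 0 (mod 9) gives 5t ≡ 0 (mod 9), and since 5⁻¹ ≡ 2 (mod 9), t ≡ 0. Hence a ≡ 0 + 5·0 = 0 (mod 45).
From a ≡ 0 (mod 45) write a = 0 + 45t. Substituting into a ≡ 2 (mod 4) gives 45t ≡ 2 (mod 4), and since 1⁻¹ ≡ 1 (mod 4), t ≡ 2. Hence a ≡ 0 + 45·2 = 90 (mod 180).
From a ≡ 90 (mod 180) write a = 90 + 180t. Substituting into a ≡ 2 (mod 13) gives 180t ≡ 3 (mod 13), and since 11⁻¹ ≡ 6 (mod 13), t ≡ 5. Hence a ≡ 90 + 180·5 = 990 (mod 2340).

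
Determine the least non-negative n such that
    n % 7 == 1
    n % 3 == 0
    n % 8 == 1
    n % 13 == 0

The moduli are pairwise coprime; M = 7·3·8·13 = 2184.
M/7 = 312; 312 ≡ 4 (mod 7); 4·2 ≡ 1, so inverse 2.
M/3 = 728; 728 ≡ 2 (mod 3); 2·2 ≡ 1, so inverse 2.
M/8 = 273; 273 ≡ 1 (mod 8), inverse 1.
M/13 = 168; 168 ≡ 12 (mod 13); 12·12 ≡ 1, so inverse 12.
n ≡ 1·312·2 + 0·728·2 + 1·273·1 + 0·168·12 = 897.
897 mod 2184 = 897.

897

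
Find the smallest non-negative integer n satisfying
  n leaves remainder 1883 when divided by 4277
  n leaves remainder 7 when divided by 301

gcd(4277, 301) = 7 and 7 | (7 − 1883), so the pair is consistent; merging gives n ≡ 78869 (mod 183911), where 183911 = lcm(4277, 301).
The solution is unique modulo lcm(4277, 301) = 183911.

78869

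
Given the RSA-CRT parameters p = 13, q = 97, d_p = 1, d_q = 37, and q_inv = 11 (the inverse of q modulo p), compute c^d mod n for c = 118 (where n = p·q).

m₁ = c^(d_p) mod p: c ≡ 1 (mod 13), and 1^1 mod 13 = 1.
m₂ = c^(d_q) mod q: c ≡ 21 (mod 97), and 21^37 mod 97 = 17.
h = q_inv·(m₁ − m₂) mod p = 11·(1 − 17) mod 13 = 6.
m = m₂ + h·q = 17 + 6·97 = 599.

599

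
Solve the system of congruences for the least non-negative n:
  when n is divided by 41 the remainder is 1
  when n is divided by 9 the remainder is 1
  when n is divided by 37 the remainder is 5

Combine the congruences pairwise.
From n ≡ 1 (mod 41) write n = 1 + 41t. Substituting into n ≡ 1 (mod 9) gives 41t ≡ 0 (mod 9), and since 5⁻¹ ≡ 2 (mod 9), t ≡ 0. Hence n ≡ 1 + 41·0 = 1 (mod 369).
From n ≡ 1 (mod 369) write n = 1 + 369t. Substituting into n ≡ 5 (mod 37) gives 369t ≡ 4 (mod 37), and since 36⁻¹ ≡ 36 (mod 37), t ≡ 33. Hence n ≡ 1 + 369·33 = 12178 (mod 13653).

12178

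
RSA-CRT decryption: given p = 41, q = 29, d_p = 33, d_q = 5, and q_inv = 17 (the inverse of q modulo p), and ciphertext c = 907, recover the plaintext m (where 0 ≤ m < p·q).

m₁ = c^(d_p) mod p: c ≡ 5 (mod 41), and 5^33 mod 41 = 39.
m₂ = c^(d_q) mod q: c ≡ 8 (mod 29), and 8^5 mod 29 = 27.
h = q_inv·(m₁ − m₂) mod p = 17·(39 − 27) mod 41 = 40.
m = m₂ + h·q = 27 + 40·29 = 1187.

1187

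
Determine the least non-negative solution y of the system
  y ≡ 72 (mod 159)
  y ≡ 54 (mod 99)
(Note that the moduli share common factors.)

549

gcd(159, 99) = 3 and 3 | (54 − 72), so the pair is consistent; merging gives y ≡ 549 (mod 5247), where 5247 = lcm(159, 99).
The solution is unique modulo lcm(159, 99) = 5247.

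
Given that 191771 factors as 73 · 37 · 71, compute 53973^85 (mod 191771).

Mod 73: 53973 ≡ 26; by Fermat, exponent reduces to 85 mod 72 = 13; 26^13 ≡ 15 (mod 73).
Mod 37: 53973 ≡ 27; by Fermat, exponent reduces to 85 mod 36 = 13; 27^13 ≡ 27 (mod 37).
Mod 71: 53973 ≡ 13; by Fermat, exponent reduces to 85 mod 70 = 15; 13^15 ≡ 41 (mod 71).
Combine by CRT: x ≡ 15 (mod 73), x ≡ 27 (mod 37), x ≡ 41 (mod 71) ⇒ x ≡ 172003 (mod 191771).

172003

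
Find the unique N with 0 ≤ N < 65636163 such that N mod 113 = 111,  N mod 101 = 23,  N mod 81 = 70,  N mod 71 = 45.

24875818

The moduli are pairwise coprime; M = 113·101·81·71 = 65636163.
M/113 = 580851; 580851 ≡ 31 (mod 113); 31·62 ≡ 1, so inverse 62.
M/101 = 649863; 649863 ≡ 29 (mod 101); 29·7 ≡ 1, so inverse 7.
M/81 = 810323; 810323 ≡ 80 (mod 81); 80·80 ≡ 1, so inverse 80.
M/71 = 924453; 924453 ≡ 33 (mod 71); 33·28 ≡ 1, so inverse 28.
N ≡ 111·580851·62 + 23·649863·7 + 70·810323·80 + 45·924453·28 = 9804664105.
9804664105 mod 65636163 = 24875818.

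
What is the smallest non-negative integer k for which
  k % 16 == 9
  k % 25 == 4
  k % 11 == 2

3929

From k ≡ 9 (mod 16) write k = 9 + 16t. Substituting into k ≡ 4 (mod 25) gives 16t ≡ 20 (mod 25), and since 16⁻¹ ≡ 11 (mod 25), t ≡ 20. Hence k ≡ 9 + 16·20 = 329 (mod 400).
From k ≡ 329 (mod 400) write k = 329 + 400t. Substituting into k ≡ 2 (mod 11) gives 400t ≡ 3 (mod 11), and since 4⁻¹ ≡ 3 (mod 11), t ≡ 9. Hence k ≡ 329 + 400·9 = 3929 (mod 4400).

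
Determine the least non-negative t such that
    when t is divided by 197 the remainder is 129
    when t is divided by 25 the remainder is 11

1311

From t ≡ 129 (mod 197) write t = 129 + 197s. Substituting into t ≡ 11 (mod 25) gives 197s ≡ 7 (mod 25), and since 22⁻¹ ≡ 8 (mod 25), s ≡ 6. Hence t ≡ 129 + 197·6 = 1311 (mod 4925).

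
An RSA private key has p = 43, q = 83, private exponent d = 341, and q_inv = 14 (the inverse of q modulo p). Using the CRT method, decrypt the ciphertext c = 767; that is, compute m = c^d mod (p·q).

823

d_p = d mod (p−1) = 341 mod 42 = 5; d_q = d mod (q−1) = 13.
m₁ = c^(d_p) mod p: c ≡ 36 (mod 43), and 36^5 mod 43 = 6.
m₂ = c^(d_q) mod q: c ≡ 20 (mod 83), and 20^13 mod 83 = 76.
h = q_inv·(m₁ − m₂) mod p = 14·(6 − 76) mod 43 = 9.
m = m₂ + h·q = 76 + 9·83 = 823.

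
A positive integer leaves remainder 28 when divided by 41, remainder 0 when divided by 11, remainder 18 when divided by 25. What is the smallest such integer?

3718

The moduli are pairwise coprime; M = 41·11·25 = 11275.
M/41 = 275; 275 ≡ 29 (mod 41); 29·17 ≡ 1, so inverse 17.
M/11 = 1025; 1025 ≡ 2 (mod 11); 2·6 ≡ 1, so inverse 6.
M/25 = 451; 451 ≡ 1 (mod 25), inverse 1.
N ≡ 28·275·17 + 0·1025·6 + 18·451·1 = 139018.
139018 mod 11275 = 3718.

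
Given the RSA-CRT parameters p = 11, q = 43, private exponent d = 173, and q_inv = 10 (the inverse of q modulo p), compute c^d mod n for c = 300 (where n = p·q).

d_p = d mod (p−1) = 173 mod 10 = 3; d_q = d mod (q−1) = 5.
m₁ = c^(d_p) mod p: c ≡ 3 (mod 11), and 3^3 mod 11 = 5.
m₂ = c^(d_q) mod q: c ≡ 42 (mod 43), and 42^5 mod 43 = 42.
h = q_inv·(m₁ − m₂) mod p = 10·(5 − 42) mod 11 = 4.
m = m₂ + h·q = 42 + 4·43 = 214.

214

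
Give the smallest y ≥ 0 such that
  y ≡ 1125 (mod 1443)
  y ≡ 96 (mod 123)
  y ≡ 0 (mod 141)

gcd(1443, 123) = 3 and 3 | (96 − 1125), so the pair is consistent; merging gives y ≡ 29985 (mod 59163), where 59163 = lcm(1443, 123).
gcd(59163, 141) = 3 and 3 | (0 − 29985), so the pair is consistent; merging gives y ≡ 858267 (mod 2780661), where 2780661 = lcm(59163, 141).
The solution is unique modulo lcm(1443, 123, 141) = 2780661.

858267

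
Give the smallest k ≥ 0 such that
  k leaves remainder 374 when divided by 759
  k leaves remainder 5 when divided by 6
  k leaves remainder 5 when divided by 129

45155

gcd(759, 6) = 3 and 3 | (5 − 374), so the pair is consistent; merging gives k ≡ 1133 (mod 1518), where 1518 = lcm(759, 6).
gcd(1518, 129) = 3 and 3 | (5 − 1133), so the pair is consistent; merging gives k ≡ 45155 (mod 65274), where 65274 = lcm(1518, 129).
The solution is unique modulo lcm(759, 6, 129) = 65274.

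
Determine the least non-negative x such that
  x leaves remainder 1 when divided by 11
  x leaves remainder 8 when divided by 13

Combine the congruences pairwise.
From x ≡ 1 (mod 11) write x = 1 + 11t. Substituting into x ≡ 8 (mod 13) gives 11t ≡ 7 (mod 13), and since 11⁻¹ ≡ 6 (mod 13), t ≡ 3. Hence x ≡ 1 + 11·3 = 34 (mod 143).

34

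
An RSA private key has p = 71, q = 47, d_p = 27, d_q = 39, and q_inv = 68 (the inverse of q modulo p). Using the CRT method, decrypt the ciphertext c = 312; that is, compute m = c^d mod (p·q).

m₁ = c^(d_p) mod p: c ≡ 28 (mod 71), and 28^27 mod 71 = 7.
m₂ = c^(d_q) mod q: c ≡ 30 (mod 47), and 30^39 mod 47 = 31.
h = q_inv·(m₁ − m₂) mod p = 68·(7 − 31) mod 71 = 1.
m = m₂ + h·q = 31 + 1·47 = 78.

78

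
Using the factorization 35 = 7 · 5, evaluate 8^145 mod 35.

Mod 7: 8 ≡ 1; by Fermat, exponent reduces to 145 mod 6 = 1; 1^1 ≡ 1 (mod 7).
Mod 5: 8 ≡ 3; by Fermat, exponent reduces to 145 mod 4 = 1; 3^1 ≡ 3 (mod 5).
Combine by CRT: x ≡ 1 (mod 7), x ≡ 3 (mod 5) ⇒ x ≡ 8 (mod 35).

8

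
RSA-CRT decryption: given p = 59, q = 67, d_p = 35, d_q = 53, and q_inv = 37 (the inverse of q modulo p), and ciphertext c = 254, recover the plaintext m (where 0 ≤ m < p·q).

m₁ = c^(d_p) mod p: c ≡ 18 (mod 59), and 18^35 mod 59 = 37.
m₂ = c^(d_q) mod q: c ≡ 53 (mod 67), and 53^53 mod 67 = 27.
h = q_inv·(m₁ − m₂) mod p = 37·(37 − 27) mod 59 = 16.
m = m₂ + h·q = 27 + 16·67 = 1099.

1099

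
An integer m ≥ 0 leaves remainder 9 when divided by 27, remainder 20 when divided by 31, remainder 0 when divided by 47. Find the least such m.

The moduli are pairwise coprime; N = 27·31·47 = 39339.
N/27 = 1457; 1457 ≡ 26 (mod 27); 26·26 ≡ 1, so inverse 26.
N/31 = 1269; 1269 ≡ 29 (mod 31); 29·15 ≡ 1, so inverse 15.
N/47 = 837; 837 ≡ 38 (mod 47); 38·26 ≡ 1, so inverse 26.
m ≡ 9·1457·26 + 20·1269·15 + 0·837·26 = 721638.
721638 mod 39339 = 13536.

13536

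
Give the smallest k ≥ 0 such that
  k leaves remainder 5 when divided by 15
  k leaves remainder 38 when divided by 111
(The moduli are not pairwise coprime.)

gcd(15, 111) = 3 and 3 | (38 − 5), so the pair is consistent; merging gives k ≡ 260 (mod 555), where 555 = lcm(15, 111).
The solution is unique modulo lcm(15, 111) = 555.

260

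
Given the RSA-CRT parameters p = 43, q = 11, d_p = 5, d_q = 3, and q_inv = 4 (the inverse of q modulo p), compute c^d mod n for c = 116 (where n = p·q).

m₁ = c^(d_p) mod p: c ≡ 30 (mod 43), and 30^5 mod 43 = 12.
m₂ = c^(d_q) mod q: c ≡ 6 (mod 11), and 6^3 mod 11 = 7.
h = q_inv·(m₁ − m₂) mod p = 4·(12 − 7) mod 43 = 20.
m = m₂ + h·q = 7 + 20·11 = 227.

227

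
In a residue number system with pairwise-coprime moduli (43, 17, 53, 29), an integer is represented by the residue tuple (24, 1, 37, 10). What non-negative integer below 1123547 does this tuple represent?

The moduli are pairwise coprime; N = 43·17·53·29 = 1123547.
N/43 = 26129; 26129 ≡ 28 (mod 43); 28·20 ≡ 1, so inverse 20.
N/17 = 66091; 66091 ≡ 12 (mod 17); 12·10 ≡ 1, so inverse 10.
N/53 = 21199; 21199 ≡ 52 (mod 53); 52·52 ≡ 1, so inverse 52.
N/29 = 38743; 38743 ≡ 28 (mod 29); 28·28 ≡ 1, so inverse 28.
x ≡ 24·26129·20 + 1·66091·10 + 37·21199·52 + 10·38743·28 = 64837746.
64837746 mod 1123547 = 795567.

795567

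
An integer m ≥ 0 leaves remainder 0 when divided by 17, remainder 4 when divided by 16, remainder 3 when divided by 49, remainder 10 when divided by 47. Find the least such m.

The moduli are pairwise coprime; N = 17·16·49·47 = 626416.
N/17 = 36848; 36848 ≡ 9 (mod 17); 9·2 ≡ 1, so inverse 2.
N/16 = 39151; 39151 ≡ 15 (mod 16); 15·15 ≡ 1, so inverse 15.
N/49 = 12784; 12784 ≡ 44 (mod 49); 44·39 ≡ 1, so inverse 39.
N/47 = 13328; 13328 ≡ 27 (mod 47); 27·7 ≡ 1, so inverse 7.
m ≡ 0·36848·2 + 4·39151·15 + 3·12784·39 + 10·13328·7 = 4777748.
4777748 mod 626416 = 392836.

392836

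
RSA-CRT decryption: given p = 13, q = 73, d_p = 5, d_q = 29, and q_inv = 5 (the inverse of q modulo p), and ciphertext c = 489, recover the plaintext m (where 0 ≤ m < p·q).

m₁ = c^(d_p) mod p: c ≡ 8 (mod 13), and 8^5 mod 13 = 8.
m₂ = c^(d_q) mod q: c ≡ 51 (mod 73), and 51^29 mod 73 = 22.
h = q_inv·(m₁ − m₂) mod p = 5·(8 − 22) mod 13 = 8.
m = m₂ + h·q = 22 + 8·73 = 606.

606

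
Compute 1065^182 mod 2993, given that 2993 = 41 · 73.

Mod 41: 1065 ≡ 40; by Fermat, exponent reduces to 182 mod 40 = 22; 40^22 ≡ 1 (mod 41).
Mod 73: 1065 ≡ 43; by Fermat, exponent reduces to 182 mod 72 = 38; 43^38 ≡ 49 (mod 73).
Combine by CRT: x ≡ 1 (mod 41), x ≡ 49 (mod 73) ⇒ x ≡ 1436 (mod 2993).

1436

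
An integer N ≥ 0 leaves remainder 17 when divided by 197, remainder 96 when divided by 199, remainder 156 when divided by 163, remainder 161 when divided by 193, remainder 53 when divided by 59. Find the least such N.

The moduli are pairwise coprime; M = 197·199·163·193·59 = 72763943443.
M/197 = 369360119; 369360119 ≡ 91 (mod 197); 91·13 ≡ 1, so inverse 13.
M/199 = 365647957; 365647957 ≡ 183 (mod 199); 183·87 ≡ 1, so inverse 87.
M/163 = 446404561; 446404561 ≡ 47 (mod 163); 47·111 ≡ 1, so inverse 111.
M/193 = 377015251; 377015251 ≡ 173 (mod 193); 173·164 ≡ 1, so inverse 164.
M/59 = 1233287177; 1233287177 ≡ 29 (mod 59); 29·57 ≡ 1, so inverse 57.
N ≡ 17·369360119·13 + 96·365647957·87 + 156·446404561·111 + 161·377015251·164 + 53·1233287177·57 = 24545932950560.
24545932950560 mod 72763943443 = 24484010269.

24484010269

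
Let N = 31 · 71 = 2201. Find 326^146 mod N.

1225

Mod 31: 326 ≡ 16; by Fermat, exponent reduces to 146 mod 30 = 26; 16^26 ≡ 16 (mod 31).
Mod 71: 326 ≡ 42; by Fermat, exponent reduces to 146 mod 70 = 6; 42^6 ≡ 18 (mod 71).
Combine by CRT: x ≡ 16 (mod 31), x ≡ 18 (mod 71) ⇒ x ≡ 1225 (mod 2201).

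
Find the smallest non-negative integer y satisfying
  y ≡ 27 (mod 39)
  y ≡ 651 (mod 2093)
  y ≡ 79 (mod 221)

6930

gcd(39, 2093) = 13 and 13 | (651 − 27), so the pair is consistent; merging gives y ≡ 651 (mod 6279), where 6279 = lcm(39, 2093).
gcd(6279, 221) = 13 and 13 | (79 − 651), so the pair is consistent; merging gives y ≡ 6930 (mod 106743), where 106743 = lcm(6279, 221).
The solution is unique modulo lcm(39, 2093, 221) = 106743.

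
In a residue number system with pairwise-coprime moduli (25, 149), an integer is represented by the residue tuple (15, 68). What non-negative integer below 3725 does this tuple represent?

515

From x ≡ 15 (mod 25) write x = 15 + 25t. Substituting into x ≡ 68 (mod 149) gives 25t ≡ 53 (mod 149), and since 25⁻¹ ≡ 6 (mod 149), t ≡ 20. Hence x ≡ 15 + 25·20 = 515 (mod 3725).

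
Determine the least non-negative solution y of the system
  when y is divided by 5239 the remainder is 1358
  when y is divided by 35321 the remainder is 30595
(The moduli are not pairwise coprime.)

383805

Combine the congruences pairwise.
gcd(5239, 35321) = 169 and 169 | (30595 − 1358), so the pair is consistent; merging gives y ≡ 383805 (mod 1094951), where 1094951 = lcm(5239, 35321).
The solution is unique modulo lcm(5239, 35321) = 1094951.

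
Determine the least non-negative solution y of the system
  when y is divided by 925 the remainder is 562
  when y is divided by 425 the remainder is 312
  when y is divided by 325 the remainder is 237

gcd(925, 425) = 25 and 25 | (312 − 562), so the pair is consistent; merging gives y ≡ 7962 (mod 15725), where 15725 = lcm(925, 425).
gcd(15725, 325) = 25 and 25 | (237 − 7962), so the pair is consistent; merging gives y ≡ 180937 (mod 204425), where 204425 = lcm(15725, 325).
The solution is unique modulo lcm(925, 425, 325) = 204425.

180937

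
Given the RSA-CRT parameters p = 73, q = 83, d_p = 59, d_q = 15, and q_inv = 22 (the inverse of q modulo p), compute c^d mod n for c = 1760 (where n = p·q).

m₁ = c^(d_p) mod p: c ≡ 8 (mod 73), and 8^59 mod 73 = 64.
m₂ = c^(d_q) mod q: c ≡ 17 (mod 83), and 17^15 mod 83 = 37.
h = q_inv·(m₁ − m₂) mod p = 22·(64 − 37) mod 73 = 10.
m = m₂ + h·q = 37 + 10·83 = 867.

867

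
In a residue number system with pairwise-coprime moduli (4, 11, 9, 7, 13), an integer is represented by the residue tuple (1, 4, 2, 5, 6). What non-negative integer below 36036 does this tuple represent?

20585

From x ≡ 1 (mod 4) write x = 1 + 4t. Substituting into x ≡ 4 (mod 11) gives 4t ≡ 3 (mod 11), and since 4⁻¹ ≡ 3 (mod 11), t ≡ 9. Hence x ≡ 1 + 4·9 = 37 (mod 44).
From x ≡ 37 (mod 44) write x = 37 + 44t. Substituting into x ≡ 2 (mod 9) gives 44t ≡ 1 (mod 9), and since 8⁻¹ ≡ 8 (mod 9), t ≡ 8. Hence x ≡ 37 + 44·8 = 389 (mod 396).
From x ≡ 389 (mod 396) write x = 389 + 396t. Substituting into x ≡ 5 (mod 7) gives 396t ≡ 1 (mod 7), and since 4⁻¹ ≡ 2 (mod 7), t ≡ 2. Hence x ≡ 389 + 396·2 = 1181 (mod 2772).
From x ≡ 1181 (mod 2772) write x = 1181 + 2772t. Substituting into x ≡ 6 (mod 13) gives 2772t ≡ 8 (mod 13), and since 3⁻¹ ≡ 9 (mod 13), t ≡ 7. Hence x ≡ 1181 + 2772·7 = 20585 (mod 36036).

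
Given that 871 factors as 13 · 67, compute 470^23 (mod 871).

Mod 13: 470 ≡ 2; by Fermat, exponent reduces to 23 mod 12 = 11; 2^11 ≡ 7 (mod 13).
Mod 67: 470 ≡ 1; 1^23 ≡ 1 (mod 67).
Combine by CRT: x ≡ 7 (mod 13), x ≡ 1 (mod 67) ⇒ x ≡ 202 (mod 871).

202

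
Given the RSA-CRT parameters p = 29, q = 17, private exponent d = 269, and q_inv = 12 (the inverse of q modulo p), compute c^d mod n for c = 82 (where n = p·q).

d_p = d mod (p−1) = 269 mod 28 = 17; d_q = d mod (q−1) = 13.
m₁ = c^(d_p) mod p: c ≡ 24 (mod 29), and 24^17 mod 29 = 20.
m₂ = c^(d_q) mod q: c ≡ 14 (mod 17), and 14^13 mod 17 = 5.
h = q_inv·(m₁ − m₂) mod p = 12·(20 − 5) mod 29 = 6.
m = m₂ + h·q = 5 + 6·17 = 107.

107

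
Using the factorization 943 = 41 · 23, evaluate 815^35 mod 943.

337

Mod 41: 815 ≡ 36; 36^35 ≡ 9 (mod 41).
Mod 23: 815 ≡ 10; by Fermat, exponent reduces to 35 mod 22 = 13; 10^13 ≡ 15 (mod 23).
Combine by CRT: x ≡ 9 (mod 41), x ≡ 15 (mod 23) ⇒ x ≡ 337 (mod 943).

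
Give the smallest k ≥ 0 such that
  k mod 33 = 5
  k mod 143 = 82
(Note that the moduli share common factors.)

gcd(33, 143) = 11 and 11 | (82 − 5), so the pair is consistent; merging gives k ≡ 368 (mod 429), where 429 = lcm(33, 143).
The solution is unique modulo lcm(33, 143) = 429.

368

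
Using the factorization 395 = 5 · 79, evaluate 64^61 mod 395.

Mod 5: 64 ≡ 4; by Fermat, exponent reduces to 61 mod 4 = 1; 4^1 ≡ 4 (mod 5).
Mod 79: 64 ≡ 64; 64^61 ≡ 62 (mod 79).
Combine by CRT: x ≡ 4 (mod 5), x ≡ 62 (mod 79) ⇒ x ≡ 299 (mod 395).

299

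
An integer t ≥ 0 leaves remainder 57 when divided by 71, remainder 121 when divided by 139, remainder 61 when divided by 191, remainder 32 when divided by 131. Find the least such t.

The moduli are pairwise coprime; N = 71·139·191·131 = 246932249.
N/71 = 3477919; 3477919 ≡ 55 (mod 71); 55·31 ≡ 1, so inverse 31.
N/139 = 1776491; 1776491 ≡ 71 (mod 139); 71·47 ≡ 1, so inverse 47.
N/191 = 1292839; 1292839 ≡ 151 (mod 191); 151·148 ≡ 1, so inverse 148.
N/131 = 1884979; 1884979 ≡ 20 (mod 131); 20·59 ≡ 1, so inverse 59.
t ≡ 57·3477919·31 + 121·1776491·47 + 61·1292839·148 + 32·1884979·59 = 31478978034.
31478978034 mod 246932249 = 118582411.

118582411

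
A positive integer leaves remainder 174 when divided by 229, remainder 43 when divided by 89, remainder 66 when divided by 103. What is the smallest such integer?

320087

The moduli are pairwise coprime; M = 229·89·103 = 2099243.
M/229 = 9167; 9167 ≡ 7 (mod 229); 7·131 ≡ 1, so inverse 131.
M/89 = 23587; 23587 ≡ 2 (mod 89); 2·45 ≡ 1, so inverse 45.
M/103 = 20381; 20381 ≡ 90 (mod 103); 90·95 ≡ 1, so inverse 95.
n ≡ 174·9167·131 + 43·23587·45 + 66·20381·95 = 382382313.
382382313 mod 2099243 = 320087.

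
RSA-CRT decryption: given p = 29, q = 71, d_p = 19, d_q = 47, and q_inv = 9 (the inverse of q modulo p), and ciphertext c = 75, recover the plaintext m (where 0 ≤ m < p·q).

1549

m₁ = c^(d_p) mod p: c ≡ 17 (mod 29), and 17^19 mod 29 = 12.
m₂ = c^(d_q) mod q: c ≡ 4 (mod 71), and 4^47 mod 71 = 58.
h = q_inv·(m₁ − m₂) mod p = 9·(12 − 58) mod 29 = 21.
m = m₂ + h·q = 58 + 21·71 = 1549.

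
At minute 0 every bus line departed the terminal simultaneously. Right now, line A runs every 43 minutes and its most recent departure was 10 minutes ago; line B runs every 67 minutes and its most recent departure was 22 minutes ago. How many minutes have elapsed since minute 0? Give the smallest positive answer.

1429

From t ≡ 10 (mod 43) write t = 10 + 43s. Substituting into t ≡ 22 (mod 67) gives 43s ≡ 12 (mod 67), and since 43⁻¹ ≡ 53 (mod 67), s ≡ 33. Hence t ≡ 10 + 43·33 = 1429 (mod 2881).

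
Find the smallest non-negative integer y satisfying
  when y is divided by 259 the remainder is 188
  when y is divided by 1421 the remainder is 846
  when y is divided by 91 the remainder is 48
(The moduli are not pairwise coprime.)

373148

Combine the congruences pairwise.
gcd(259, 1421) = 7 and 7 | (846 − 188), so the pair is consistent; merging gives y ≡ 5109 (mod 52577), where 52577 = lcm(259, 1421).
gcd(52577, 91) = 7 and 7 | (48 − 5109), so the pair is consistent; merging gives y ≡ 373148 (mod 683501), where 683501 = lcm(52577, 91).
The solution is unique modulo lcm(259, 1421, 91) = 683501.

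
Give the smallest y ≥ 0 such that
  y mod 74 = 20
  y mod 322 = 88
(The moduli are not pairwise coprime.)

Combine the congruences pairwise.
gcd(74, 322) = 2 and 2 | (88 − 20), so the pair is consistent; merging gives y ≡ 7494 (mod 11914), where 11914 = lcm(74, 322).
The solution is unique modulo lcm(74, 322) = 11914.

7494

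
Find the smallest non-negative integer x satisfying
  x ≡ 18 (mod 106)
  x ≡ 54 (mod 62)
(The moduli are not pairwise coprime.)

gcd(106, 62) = 2 and 2 | (54 − 18), so the pair is consistent; merging gives x ≡ 3092 (mod 3286), where 3286 = lcm(106, 62).
The solution is unique modulo lcm(106, 62) = 3286.

3092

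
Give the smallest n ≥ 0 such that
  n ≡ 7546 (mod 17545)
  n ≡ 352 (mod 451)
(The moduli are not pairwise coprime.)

358446

gcd(17545, 451) = 11 and 11 | (352 − 7546), so the pair is consistent; merging gives n ≡ 358446 (mod 719345), where 719345 = lcm(17545, 451).
The solution is unique modulo lcm(17545, 451) = 719345.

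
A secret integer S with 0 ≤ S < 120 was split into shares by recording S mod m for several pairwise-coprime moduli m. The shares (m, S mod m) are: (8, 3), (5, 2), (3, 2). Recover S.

107

The moduli are pairwise coprime; N = 8·5·3 = 120.
N/8 = 15; 15 ≡ 7 (mod 8); 7·7 ≡ 1, so inverse 7.
N/5 = 24; 24 ≡ 4 (mod 5); 4·4 ≡ 1, so inverse 4.
N/3 = 40; 40 ≡ 1 (mod 3), inverse 1.
S ≡ 3·15·7 + 2·24·4 + 2·40·1 = 587.
587 mod 120 = 107.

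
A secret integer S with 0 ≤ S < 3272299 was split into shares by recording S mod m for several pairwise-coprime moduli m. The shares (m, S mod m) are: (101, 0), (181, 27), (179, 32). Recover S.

632260

The moduli are pairwise coprime; N = 101·181·179 = 3272299.
N/101 = 32399; 32399 ≡ 79 (mod 101); 79·78 ≡ 1, so inverse 78.
N/181 = 18079; 18079 ≡ 160 (mod 181); 160·112 ≡ 1, so inverse 112.
N/179 = 18281; 18281 ≡ 23 (mod 179); 23·109 ≡ 1, so inverse 109.
S ≡ 0·32399·78 + 27·18079·112 + 32·18281·109 = 118435024.
118435024 mod 3272299 = 632260.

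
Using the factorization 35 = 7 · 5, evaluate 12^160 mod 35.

Mod 7: 12 ≡ 5; by Fermat, exponent reduces to 160 mod 6 = 4; 5^4 ≡ 2 (mod 7).
Mod 5: 12 ≡ 2; since 4 | 160, by Fermat 2^160 ≡ 1 (mod 5).
Combine by CRT: x ≡ 2 (mod 7), x ≡ 1 (mod 5) ⇒ x ≡ 16 (mod 35).

16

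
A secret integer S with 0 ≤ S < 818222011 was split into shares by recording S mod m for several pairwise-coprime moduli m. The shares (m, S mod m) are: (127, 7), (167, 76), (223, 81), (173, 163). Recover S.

The moduli are pairwise coprime; N = 127·167·223·173 = 818222011.
N/127 = 6442693; 6442693 ≡ 110 (mod 127); 110·112 ≡ 1, so inverse 112.
N/167 = 4899533; 4899533 ≡ 87 (mod 167); 87·48 ≡ 1, so inverse 48.
N/223 = 3669157; 3669157 ≡ 138 (mod 223); 138·202 ≡ 1, so inverse 202.
N/173 = 4729607; 4729607 ≡ 133 (mod 173); 133·160 ≡ 1, so inverse 160.
S ≡ 7·6442693·112 + 76·4899533·48 + 81·3669157·202 + 163·4729607·160 = 206307465090.
206307465090 mod 818222011 = 115518318.

115518318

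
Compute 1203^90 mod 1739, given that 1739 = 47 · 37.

Mod 47: 1203 ≡ 28; by Fermat, exponent reduces to 90 mod 46 = 44; 28^44 ≡ 25 (mod 47).
Mod 37: 1203 ≡ 19; by Fermat, exponent reduces to 90 mod 36 = 18; 19^18 ≡ 36 (mod 37).
Combine by CRT: x ≡ 25 (mod 47), x ≡ 36 (mod 37) ⇒ x ≡ 1294 (mod 1739).

1294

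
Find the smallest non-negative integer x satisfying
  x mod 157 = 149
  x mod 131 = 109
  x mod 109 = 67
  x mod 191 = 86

Combine the congruences pairwise.
From x ≡ 149 (mod 157) write x = 149 + 157t. Substituting into x ≡ 109 (mod 131) gives 157t ≡ 91 (mod 131), and since 26⁻¹ ≡ 126 (mod 131), t ≡ 69. Hence x ≡ 149 + 157·69 = 10982 (mod 20567).
From x ≡ 10982 (mod 20567) write x = 10982 + 20567t. Substituting into x ≡ 67 (mod 109) gives 20567t ≡ 94 (mod 109), and since 75⁻¹ ≡ 16 (mod 109), t ≡ 87. Hence x ≡ 10982 + 20567·87 = 1800311 (mod 2241803).
From x ≡ 1800311 (mod 2241803) write x = 1800311 + 2241803t. Substituting into x ≡ 86 (mod 191) gives 2241803t ≡ 141 (mod 191), and since 36⁻¹ ≡ 69 (mod 191), t ≡ 179. Hence x ≡ 1800311 + 2241803·179 = 403083048 (mod 428184373).

403083048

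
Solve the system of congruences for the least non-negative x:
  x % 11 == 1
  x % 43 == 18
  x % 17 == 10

7371

The moduli are pairwise coprime; N = 11·43·17 = 8041.
N/11 = 731; 731 ≡ 5 (mod 11); 5·9 ≡ 1, so inverse 9.
N/43 = 187; 187 ≡ 15 (mod 43); 15·23 ≡ 1, so inverse 23.
N/17 = 473; 473 ≡ 14 (mod 17); 14·11 ≡ 1, so inverse 11.
x ≡ 1·731·9 + 18·187·23 + 10·473·11 = 136027.
136027 mod 8041 = 7371.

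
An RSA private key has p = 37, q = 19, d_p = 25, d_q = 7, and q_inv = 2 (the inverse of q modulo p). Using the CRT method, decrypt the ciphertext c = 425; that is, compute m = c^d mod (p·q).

m₁ = c^(d_p) mod p: c ≡ 18 (mod 37), and 18^25 mod 37 = 24.
m₂ = c^(d_q) mod q: c ≡ 7 (mod 19), and 7^7 mod 19 = 7.
h = q_inv·(m₁ − m₂) mod p = 2·(24 − 7) mod 37 = 34.
m = m₂ + h·q = 7 + 34·19 = 653.

653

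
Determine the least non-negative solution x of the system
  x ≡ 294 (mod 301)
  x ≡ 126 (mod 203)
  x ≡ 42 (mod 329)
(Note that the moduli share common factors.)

102032

gcd(301, 203) = 7 and 7 | (126 − 294), so the pair is consistent; merging gives x ≡ 6013 (mod 8729), where 8729 = lcm(301, 203).
gcd(8729, 329) = 7 and 7 | (42 − 6013), so the pair is consistent; merging gives x ≡ 102032 (mod 410263), where 410263 = lcm(8729, 329).
The solution is unique modulo lcm(301, 203, 329) = 410263.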